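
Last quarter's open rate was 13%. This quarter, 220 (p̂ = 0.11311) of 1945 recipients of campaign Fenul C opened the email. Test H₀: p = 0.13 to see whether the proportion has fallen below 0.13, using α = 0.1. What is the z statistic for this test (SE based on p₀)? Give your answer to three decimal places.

p̂ = 220/1945 = 0.113111.
Under H₀, SE = √(0.13·0.87/1945) = √(5.81491e-05) = 0.007626.
z = (0.113111 − 0.13)/0.007626 = -0.016889/0.007626 = -2.215.
p-value = P(Z < -2.215) ≈ 0.0134. With α = 0.1, reject H₀.

z = -2.215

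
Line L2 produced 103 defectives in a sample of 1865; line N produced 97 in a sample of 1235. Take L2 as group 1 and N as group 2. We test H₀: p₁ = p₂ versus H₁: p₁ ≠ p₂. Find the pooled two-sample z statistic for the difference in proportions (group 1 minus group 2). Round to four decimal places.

p̂₁ = 103/1865 = 0.055228, p̂₂ = 97/1235 = 0.078543.
Pooled p̂ = (103+97)/(1865+1235) = 200/3100 = 0.064516.
SE = √(p̂(1−p̂)(1/n₁+1/n₂)) = √(0.064516·0.935484·0.00134591) = √(8.12308e-05) = 0.009013.
z = (0.055228 − 0.078543)/0.009013 = -0.023315/0.009013 = -2.5868.

z = -2.5868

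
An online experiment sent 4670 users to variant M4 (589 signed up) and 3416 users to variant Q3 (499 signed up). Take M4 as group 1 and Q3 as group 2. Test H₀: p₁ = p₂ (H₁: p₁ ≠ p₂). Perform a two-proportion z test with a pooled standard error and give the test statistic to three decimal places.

p̂₁ = 589/4670 = 0.126124, p̂₂ = 499/3416 = 0.146077.
Pooled p̂ = (589+499)/(4670+3416) = 1088/8086 = 0.134554.
SE = √(p̂(1−p̂)(1/n₁+1/n₂)) = √(0.134554·0.865446·0.000506873) = √(5.90248e-05) = 0.007683.
z = (0.126124 − 0.146077)/0.007683 = -0.019953/0.007683 = -2.597.
p-value = 2·P(Z > 2.597) ≈ 0.0094.

z = -2.597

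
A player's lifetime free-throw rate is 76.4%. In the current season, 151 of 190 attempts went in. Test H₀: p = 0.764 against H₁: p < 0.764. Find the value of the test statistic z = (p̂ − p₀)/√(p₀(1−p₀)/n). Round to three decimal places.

p̂ = 151/190 ≈ 0.79474.
Under H₀, SE = √(0.764·0.236/190) = √(0.000948968) = 0.03081.
z = (0.79474 − 0.764)/0.03081 = 0.03074/0.03081 = 0.998.
p-value = P(Z < 0.998) ≈ 0.8408.

z = 0.998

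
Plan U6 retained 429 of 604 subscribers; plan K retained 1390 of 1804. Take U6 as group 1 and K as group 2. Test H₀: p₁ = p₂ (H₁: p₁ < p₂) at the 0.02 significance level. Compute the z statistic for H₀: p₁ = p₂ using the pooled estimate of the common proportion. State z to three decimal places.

z = -2.981

p̂₁ = 429/604 = 0.71026, p̂₂ = 1390/1804 = 0.77051.
Pooled p̂ = (429+1390)/(604+1804) = 1819/2408 = 0.75540.
SE = √(0.184772 × 0.00220995) = 0.02021.
z = (0.71026 − 0.77051)/0.02021 = -0.06025/0.02021 = -2.981.
p-value = P(Z < -2.981) ≈ 0.0014. With α = 0.02, reject H₀.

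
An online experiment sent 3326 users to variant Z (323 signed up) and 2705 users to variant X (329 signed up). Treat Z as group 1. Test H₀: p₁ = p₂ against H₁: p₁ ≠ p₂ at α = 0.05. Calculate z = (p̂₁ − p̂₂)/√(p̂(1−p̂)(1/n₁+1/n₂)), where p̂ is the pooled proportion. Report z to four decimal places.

p̂₁ = 323/3326 ≈ 0.0971137, p̂₂ = 329/2705 ≈ 0.1216266.
Pooled p̂ = (323+329)/(3326+2705) = 652/6031 = 0.1081081.
SE = √(p̂(1−p̂)(1/n₁+1/n₂)) = √(0.1081081·0.8918919·0.000670347) = √(6.46354e-05) = 0.0080396.
z = (0.0971137 − 0.1216266)/0.0080396 = -0.0245129/0.0080396 = -3.0490.
Two-sided p-value ≈ 2·Φ(−3.049) = 0.0023. With α = 0.05, reject H₀.

z = -3.0490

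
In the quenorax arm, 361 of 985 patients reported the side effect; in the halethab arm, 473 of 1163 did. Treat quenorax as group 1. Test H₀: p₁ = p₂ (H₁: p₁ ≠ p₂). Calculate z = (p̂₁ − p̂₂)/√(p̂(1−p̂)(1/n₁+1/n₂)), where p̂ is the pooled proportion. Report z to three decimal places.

z = -1.905

p̂₁ = 361/985 = 0.366497, p̂₂ = 473/1163 = 0.406707.
Pooled p̂ = (361+473)/(985+1163) = 834/2148 = 0.388268.
SE = √(0.237516 × 0.00187507) = 0.021104.
z = (0.366497 − 0.406707)/0.021104 = -0.040210/0.021104 = -1.905.
Two-sided p-value ≈ 2·Φ(−1.905) = 0.0567.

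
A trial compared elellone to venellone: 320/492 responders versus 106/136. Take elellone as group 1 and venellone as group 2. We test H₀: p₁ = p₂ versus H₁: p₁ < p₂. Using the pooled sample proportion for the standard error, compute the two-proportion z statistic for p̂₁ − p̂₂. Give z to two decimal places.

p̂₁ = 320/492 ≈ 0.6504, p̂₂ = 106/136 ≈ 0.7794.
Pooled p̂ = (320+106)/(492+136) = 426/628 = 0.6783.
SE = √(0.218193 × 0.00938546) = 0.0453.
z = (0.6504 − 0.7794)/0.0453 = -0.1290/0.0453 = -2.85.
p-value = P(Z < -2.851) ≈ 0.0022.

z = -2.85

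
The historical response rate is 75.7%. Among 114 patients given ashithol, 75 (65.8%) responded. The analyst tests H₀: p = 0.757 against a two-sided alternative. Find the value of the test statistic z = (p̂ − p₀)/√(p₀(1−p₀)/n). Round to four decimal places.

p̂ = 75/114 ≈ 0.6578947.
Under H₀, SE = √(0.757·0.243/114) = √(0.00161361) = 0.0401697.
z = (0.6578947 − 0.757)/0.0401697 = -0.0991053/0.0401697 = -2.4672.
p-value = 2·P(Z > 2.467) ≈ 0.0136.

z = -2.4672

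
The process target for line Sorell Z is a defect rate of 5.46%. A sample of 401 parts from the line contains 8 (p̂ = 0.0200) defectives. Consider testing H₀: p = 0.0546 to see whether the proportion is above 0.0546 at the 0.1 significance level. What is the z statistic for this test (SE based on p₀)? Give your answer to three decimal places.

z = -3.054

p̂ = 8/401 = 0.019950.
Standard error under H₀: √(0.0546×0.9454/401) = 0.011346.
z = (0.019950 − 0.0546)/0.011346 = -0.034650/0.011346 = -3.054.
p-value = P(Z > -3.054) ≈ 0.9989, so at α = 0.1 we fail to reject H₀.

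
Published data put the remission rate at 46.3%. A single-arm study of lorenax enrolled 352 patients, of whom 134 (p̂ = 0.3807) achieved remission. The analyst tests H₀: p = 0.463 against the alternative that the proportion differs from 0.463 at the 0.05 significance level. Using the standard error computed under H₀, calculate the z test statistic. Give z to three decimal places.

z = -3.097

p̂ = 134/352 = 0.38068.
Under H₀, SE = √(0.463·0.537/352) = √(0.000706338) = 0.02658.
z = (0.38068 − 0.463)/0.02658 = -0.08232/0.02658 = -3.097.
p-value = 2·P(Z > 3.097) ≈ 0.0020. With α = 0.05, reject H₀.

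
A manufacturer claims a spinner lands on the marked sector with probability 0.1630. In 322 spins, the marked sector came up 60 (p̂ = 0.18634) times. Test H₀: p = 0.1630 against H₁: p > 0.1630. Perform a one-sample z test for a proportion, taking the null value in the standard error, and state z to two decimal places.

z = 1.13

p̂ = 60/322 ≈ 0.1863.
SE = √(p₀(1−p₀)/n) = √(0.13643/322) = 0.0206.
z = (0.1863 − 0.163)/0.0206 = 0.0233/0.0206 = 1.13.
p-value = P(Z > 1.134) ≈ 0.1285.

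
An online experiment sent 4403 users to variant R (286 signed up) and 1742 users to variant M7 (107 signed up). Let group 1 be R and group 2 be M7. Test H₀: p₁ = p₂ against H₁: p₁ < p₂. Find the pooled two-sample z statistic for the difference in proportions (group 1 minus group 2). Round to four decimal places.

z = 0.5100

p̂₁ = 286/4403 = 0.064956, p̂₂ = 107/1742 = 0.061424.
Pooled p̂ = (286+107)/(4403+1742) = 393/6145 = 0.063954.
SE = √(p̂(1−p̂)(1/n₁+1/n₂)) = √(0.063954·0.936046·0.000801171) = √(4.79615e-05) = 0.006925.
z = (0.064956 − 0.061424)/0.006925 = 0.003532/0.006925 = 0.5100.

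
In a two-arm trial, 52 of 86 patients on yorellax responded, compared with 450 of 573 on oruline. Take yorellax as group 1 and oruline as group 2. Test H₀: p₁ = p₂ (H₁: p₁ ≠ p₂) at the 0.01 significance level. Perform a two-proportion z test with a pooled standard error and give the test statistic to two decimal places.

p̂₁ = 52/86 ≈ 0.60465, p̂₂ = 450/573 ≈ 0.78534.
Pooled p̂ = (52+450)/(86+573) = 502/659 = 0.76176.
SE = √(0.181482 × 0.0133731) = 0.04926.
z = (0.60465 − 0.78534)/0.04926 = -0.18069/0.04926 = -3.67.
Two-sided p-value ≈ 2·Φ(−3.668) = 0.0002. With α = 0.01, reject H₀.

z = -3.67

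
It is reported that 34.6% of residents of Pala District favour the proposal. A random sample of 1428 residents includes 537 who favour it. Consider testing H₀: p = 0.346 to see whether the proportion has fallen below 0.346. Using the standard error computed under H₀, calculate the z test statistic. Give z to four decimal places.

p̂ = 537/1428 = 0.376050.
Standard error under H₀: √(0.346×0.654/1428) = 0.012588.
z = (0.376050 − 0.346)/0.012588 = 0.030050/0.012588 = 2.3872.

z = 2.3872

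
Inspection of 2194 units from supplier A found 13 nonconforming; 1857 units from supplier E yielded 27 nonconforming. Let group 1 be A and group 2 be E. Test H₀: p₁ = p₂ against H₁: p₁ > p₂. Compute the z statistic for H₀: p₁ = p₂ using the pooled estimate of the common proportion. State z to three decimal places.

z = -2.763

p̂₁ = 13/2194 = 0.005925, p̂₂ = 27/1857 = 0.014540.
Pooled p̂ = (13+27)/(2194+1857) = 40/4051 = 0.009874.
SE = √(p̂(1−p̂)(1/n₁+1/n₂)) = √(0.009874·0.990126·0.000994291) = √(9.7208e-06) = 0.003118.
z = (0.005925 − 0.014540)/0.003118 = -0.008615/0.003118 = -2.763.
p-value = P(Z > -2.763) ≈ 0.9971.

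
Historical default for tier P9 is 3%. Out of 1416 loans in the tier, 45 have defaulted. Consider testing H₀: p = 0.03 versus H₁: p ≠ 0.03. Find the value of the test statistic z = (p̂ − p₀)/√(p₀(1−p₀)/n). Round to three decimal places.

p̂ = 45/1416 ≈ 0.03178.
Under H₀, SE = √(0.03·0.97/1416) = √(2.05508e-05) = 0.00453.
z = (0.03178 − 0.03)/0.00453 = 0.00178/0.00453 = 0.393.

z = 0.393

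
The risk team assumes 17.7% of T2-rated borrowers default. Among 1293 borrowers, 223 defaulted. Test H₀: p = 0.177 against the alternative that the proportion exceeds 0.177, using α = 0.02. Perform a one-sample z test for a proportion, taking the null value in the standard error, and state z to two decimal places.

z = -0.43

p̂ = 223/1293 = 0.17247.
Standard error under H₀: √(0.177×0.823/1293) = 0.01061.
z = (0.17247 − 0.177)/0.01061 = -0.00453/0.01061 = -0.43.
p-value = P(Z > -0.427) ≈ 0.6653, so at α = 0.02 we fail to reject H₀.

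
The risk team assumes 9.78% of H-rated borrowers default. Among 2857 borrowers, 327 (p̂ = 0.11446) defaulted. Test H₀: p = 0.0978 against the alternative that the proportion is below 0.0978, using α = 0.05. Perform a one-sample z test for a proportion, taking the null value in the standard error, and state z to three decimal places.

p̂ = 327/2857 = 0.114456.
SE = √(p₀(1−p₀)/n) = √(0.088235/2857) = 0.005557.
z = (0.114456 − 0.0978)/0.005557 = 0.016656/0.005557 = 2.997.
p-value = P(Z < 2.997) ≈ 0.9986. With α = 0.05, fail to reject H₀.

z = 2.997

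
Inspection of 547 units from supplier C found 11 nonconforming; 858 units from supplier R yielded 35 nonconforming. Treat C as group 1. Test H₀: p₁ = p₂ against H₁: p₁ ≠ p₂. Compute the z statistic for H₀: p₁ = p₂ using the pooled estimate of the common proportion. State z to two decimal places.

p̂₁ = 11/547 ≈ 0.02011, p̂₂ = 35/858 ≈ 0.04079.
Pooled p̂ = (11+35)/(547+858) = 46/1405 = 0.03274.
SE = √(0.0316683 × 0.00299365) = 0.00974.
z = (0.02011 − 0.04079)/0.00974 = -0.02068/0.00974 = -2.12.
Two-sided p-value ≈ 2·Φ(−2.124) = 0.0337.

z = -2.12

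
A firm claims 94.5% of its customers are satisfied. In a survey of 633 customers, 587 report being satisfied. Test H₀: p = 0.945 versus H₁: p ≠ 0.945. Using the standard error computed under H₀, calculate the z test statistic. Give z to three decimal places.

z = -1.950

p̂ = 587/633 ≈ 0.92733.
Under H₀, SE = √(0.945·0.055/633) = √(8.2109e-05) = 0.00906.
z = (0.92733 − 0.945)/0.00906 = -0.01767/0.00906 = -1.950.
Two-sided p-value ≈ 2·Φ(−1.950) = 0.0512.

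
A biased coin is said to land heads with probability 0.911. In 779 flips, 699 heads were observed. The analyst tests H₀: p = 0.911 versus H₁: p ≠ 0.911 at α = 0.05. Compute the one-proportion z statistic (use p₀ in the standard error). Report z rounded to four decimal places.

p̂ = 699/779 = 0.897304.
Under H₀, SE = √(0.911·0.089/779) = √(0.000104081) = 0.010202.
z = (0.897304 − 0.911)/0.010202 = -0.013696/0.010202 = -1.3425.
Two-sided p-value ≈ 2·Φ(−1.342) = 0.1794; since p > α = 0.05, fail to reject H₀.

z = -1.3425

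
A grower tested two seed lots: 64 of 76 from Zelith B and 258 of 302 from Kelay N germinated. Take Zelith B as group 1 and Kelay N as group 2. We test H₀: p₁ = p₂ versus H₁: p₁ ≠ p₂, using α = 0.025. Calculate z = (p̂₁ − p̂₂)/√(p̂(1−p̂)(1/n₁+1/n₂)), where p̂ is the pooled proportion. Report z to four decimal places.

p̂₁ = 64/76 ≈ 0.842105, p̂₂ = 258/302 ≈ 0.854305.
Pooled p̂ = (64+258)/(76+302) = 322/378 = 0.851852.
SE = √(p̂(1−p̂)(1/n₁+1/n₂)) = √(0.851852·0.148148·0.0164692) = √(0.00207841) = 0.045590.
z = (0.842105 − 0.854305)/0.045590 = -0.012200/0.045590 = -0.2676.
Two-sided p-value ≈ 2·Φ(−0.268) = 0.7890, so at α = 0.025 we fail to reject H₀.

z = -0.2676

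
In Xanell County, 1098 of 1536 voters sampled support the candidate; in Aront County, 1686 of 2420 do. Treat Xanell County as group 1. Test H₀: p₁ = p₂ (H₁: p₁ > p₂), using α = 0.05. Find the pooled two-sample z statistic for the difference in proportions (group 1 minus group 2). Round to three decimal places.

p̂₁ = 1098/1536 ≈ 0.71484, p̂₂ = 1686/2420 ≈ 0.69669.
Pooled p̂ = (1098+1686)/(1536+2420) = 2784/3956 = 0.70374.
SE = √(0.20849 × 0.00106426) = 0.01490.
z = (0.71484 − 0.69669)/0.01490 = 0.01815/0.01490 = 1.218.
p-value = P(Z > 1.218) ≈ 0.1115; since p > α = 0.05, fail to reject H₀.

z = 1.218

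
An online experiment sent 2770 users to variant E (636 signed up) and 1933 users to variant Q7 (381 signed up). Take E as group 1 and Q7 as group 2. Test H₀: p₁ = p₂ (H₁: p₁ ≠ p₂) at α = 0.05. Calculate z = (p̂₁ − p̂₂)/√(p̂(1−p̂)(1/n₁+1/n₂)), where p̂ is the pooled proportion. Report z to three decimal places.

p̂₁ = 636/2770 = 0.22960, p̂₂ = 381/1933 = 0.19710.
Pooled p̂ = (636+381)/(2770+1933) = 1017/4703 = 0.21624.
SE = √(0.169483 × 0.000878341) = 0.01220.
z = (0.22960 − 0.19710)/0.01220 = 0.03250/0.01220 = 2.664.
p-value = 2·P(Z > 2.664) ≈ 0.0077. With α = 0.05, reject H₀.

z = 2.664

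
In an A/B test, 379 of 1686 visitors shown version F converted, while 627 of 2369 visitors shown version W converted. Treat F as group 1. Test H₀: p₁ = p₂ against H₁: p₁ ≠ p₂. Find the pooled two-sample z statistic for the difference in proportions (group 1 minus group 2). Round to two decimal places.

p̂₁ = 379/1686 = 0.22479, p̂₂ = 627/2369 = 0.26467.
Pooled p̂ = (379+627)/(1686+2369) = 1006/4055 = 0.24809.
SE = √(0.186541 × 0.00101524) = 0.01376.
z = (0.22479 − 0.26467)/0.01376 = -0.03988/0.01376 = -2.90.
p-value = 2·P(Z > 2.898) ≈ 0.0038.

z = -2.90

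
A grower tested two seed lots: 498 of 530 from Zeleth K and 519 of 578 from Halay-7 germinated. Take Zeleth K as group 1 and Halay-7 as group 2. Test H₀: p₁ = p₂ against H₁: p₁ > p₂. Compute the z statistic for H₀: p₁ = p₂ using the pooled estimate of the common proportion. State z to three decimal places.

z = 2.525

p̂₁ = 498/530 = 0.939623, p̂₂ = 519/578 = 0.897924.
Pooled p̂ = (498+519)/(530+578) = 1017/1108 = 0.917870.
SE = √(p̂(1−p̂)(1/n₁+1/n₂)) = √(0.917870·0.082130·0.0036169) = √(0.000272658) = 0.016512.
z = (0.939623 − 0.897924)/0.016512 = 0.041699/0.016512 = 2.525.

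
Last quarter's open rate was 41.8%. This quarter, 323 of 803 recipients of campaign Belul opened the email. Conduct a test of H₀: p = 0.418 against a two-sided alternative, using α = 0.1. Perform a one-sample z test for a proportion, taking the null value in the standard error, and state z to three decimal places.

p̂ = 323/803 = 0.40224.
SE = √(p₀(1−p₀)/n) = √(0.24328/803) = 0.01741.
z = (0.40224 − 0.418)/0.01741 = -0.01576/0.01741 = -0.905.
Two-sided p-value ≈ 2·Φ(−0.905) = 0.3653; since p > α = 0.1, fail to reject H₀.

z = -0.905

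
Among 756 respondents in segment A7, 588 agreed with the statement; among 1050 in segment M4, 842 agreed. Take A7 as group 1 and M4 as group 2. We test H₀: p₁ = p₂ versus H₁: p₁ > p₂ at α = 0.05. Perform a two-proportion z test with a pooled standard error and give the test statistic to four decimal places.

z = -1.2458

p̂₁ = 588/756 = 0.777778, p̂₂ = 842/1050 = 0.801905.
Pooled p̂ = (588+842)/(756+1050) = 1430/1806 = 0.791805.
SE = √(0.16485 × 0.00227513) = 0.019366.
z = (0.777778 − 0.801905)/0.019366 = -0.024127/0.019366 = -1.2458.
p-value = P(Z > -1.246) ≈ 0.8936, so at α = 0.05 we fail to reject H₀.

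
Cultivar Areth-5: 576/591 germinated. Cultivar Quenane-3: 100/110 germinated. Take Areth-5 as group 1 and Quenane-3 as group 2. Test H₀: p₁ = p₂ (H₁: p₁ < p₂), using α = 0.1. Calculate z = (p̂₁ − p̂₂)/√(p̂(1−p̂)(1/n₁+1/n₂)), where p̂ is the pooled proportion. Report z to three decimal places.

z = 3.403

p̂₁ = 576/591 = 0.974619, p̂₂ = 100/110 = 0.909091.
Pooled p̂ = (576+100)/(591+110) = 676/701 = 0.964337.
SE = √(0.0343915 × 0.010783) = 0.019257.
z = (0.974619 − 0.909091)/0.019257 = 0.065528/0.019257 = 3.403.
p-value = P(Z < 3.403) ≈ 0.9997, so at α = 0.1 we fail to reject H₀.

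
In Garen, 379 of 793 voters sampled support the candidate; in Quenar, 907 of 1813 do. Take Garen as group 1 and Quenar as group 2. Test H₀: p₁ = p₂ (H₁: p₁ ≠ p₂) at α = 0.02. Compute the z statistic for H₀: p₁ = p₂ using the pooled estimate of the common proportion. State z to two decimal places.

z = -1.05

p̂₁ = 379/793 = 0.4779, p̂₂ = 907/1813 = 0.5003.
Pooled p̂ = (379+907)/(793+1813) = 1286/2606 = 0.4935.
SE = √(0.249957 × 0.00181261) = 0.0213.
z = (0.4779 − 0.5003)/0.0213 = -0.0224/0.0213 = -1.05.
p-value = 2·P(Z > 1.050) ≈ 0.2938. With α = 0.02, fail to reject H₀.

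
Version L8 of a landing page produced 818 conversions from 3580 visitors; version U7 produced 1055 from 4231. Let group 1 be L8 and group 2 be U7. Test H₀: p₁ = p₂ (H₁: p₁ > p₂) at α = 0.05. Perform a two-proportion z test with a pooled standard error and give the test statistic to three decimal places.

z = -2.151

p̂₁ = 818/3580 = 0.22849, p̂₂ = 1055/4231 = 0.24935.
Pooled p̂ = (818+1055)/(3580+4231) = 1873/7811 = 0.23979.
SE = √(p̂(1−p̂)(1/n₁+1/n₂)) = √(0.23979·0.76021·0.00051568) = √(9.40038e-05) = 0.00970.
z = (0.22849 − 0.24935)/0.00970 = -0.02086/0.00970 = -2.151.
p-value = P(Z > -2.151) ≈ 0.9843; since p > α = 0.05, fail to reject H₀.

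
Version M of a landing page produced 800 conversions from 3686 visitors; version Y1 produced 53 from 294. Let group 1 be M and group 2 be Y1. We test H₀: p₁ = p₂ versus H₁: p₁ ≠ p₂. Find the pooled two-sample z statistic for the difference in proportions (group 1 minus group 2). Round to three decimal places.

p̂₁ = 800/3686 = 0.21704, p̂₂ = 53/294 = 0.18027.
Pooled p̂ = (800+53)/(3686+294) = 853/3980 = 0.21432.
SE = √(p̂(1−p̂)(1/n₁+1/n₂)) = √(0.21432·0.78568·0.00367266) = √(0.000618431) = 0.02487.
z = (0.21704 − 0.18027)/0.02487 = 0.03677/0.02487 = 1.478.
Two-sided p-value ≈ 2·Φ(−1.478) = 0.1393.

z = 1.478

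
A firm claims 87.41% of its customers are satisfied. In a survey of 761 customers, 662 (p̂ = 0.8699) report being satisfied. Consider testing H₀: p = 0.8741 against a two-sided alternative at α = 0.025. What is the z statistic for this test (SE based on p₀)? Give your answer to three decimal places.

p̂ = 662/761 = 0.869908.
Under H₀, SE = √(0.8741·0.1259/761) = √(0.000144611) = 0.012025.
z = (0.869908 − 0.8741)/0.012025 = -0.004192/0.012025 = -0.349.
p-value = 2·P(Z > 0.349) ≈ 0.7274. With α = 0.025, fail to reject H₀.

z = -0.349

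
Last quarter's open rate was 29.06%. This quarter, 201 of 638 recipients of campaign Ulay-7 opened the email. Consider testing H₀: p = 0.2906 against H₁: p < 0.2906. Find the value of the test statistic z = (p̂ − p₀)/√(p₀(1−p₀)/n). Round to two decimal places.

p̂ = 201/638 = 0.3150.
SE = √(p₀(1−p₀)/n) = √(0.20615/638) = 0.0180.
z = (0.3150 − 0.2906)/0.0180 = 0.0244/0.0180 = 1.36.
p-value = P(Z < 1.360) ≈ 0.9131.

z = 1.36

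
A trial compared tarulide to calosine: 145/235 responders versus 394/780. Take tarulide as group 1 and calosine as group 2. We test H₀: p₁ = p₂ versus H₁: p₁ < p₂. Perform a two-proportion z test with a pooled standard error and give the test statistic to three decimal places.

p̂₁ = 145/235 ≈ 0.61702, p̂₂ = 394/780 ≈ 0.50513.
Pooled p̂ = (145+394)/(235+780) = 539/1015 = 0.53103.
SE = √(0.249037 × 0.00553737) = 0.03714.
z = (0.61702 − 0.50513)/0.03714 = 0.11189/0.03714 = 3.013.
p-value = P(Z < 3.013) ≈ 0.9987.

z = 3.013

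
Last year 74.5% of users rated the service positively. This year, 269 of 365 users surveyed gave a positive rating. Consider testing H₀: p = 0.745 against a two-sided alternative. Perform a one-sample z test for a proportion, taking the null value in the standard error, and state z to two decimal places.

z = -0.35

p̂ = 269/365 ≈ 0.7370.
Under H₀, SE = √(0.745·0.255/365) = √(0.000520479) = 0.0228.
z = (0.7370 − 0.745)/0.0228 = -0.0080/0.0228 = -0.35.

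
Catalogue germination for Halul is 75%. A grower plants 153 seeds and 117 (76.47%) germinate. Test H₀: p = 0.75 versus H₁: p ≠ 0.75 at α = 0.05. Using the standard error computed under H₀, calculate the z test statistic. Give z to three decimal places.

p̂ = 117/153 = 0.76471.
SE = √(p₀(1−p₀)/n) = √(0.1875/153) = 0.03501.
z = (0.76471 − 0.75)/0.03501 = 0.01471/0.03501 = 0.420.
p-value = 2·P(Z > 0.420) ≈ 0.6744; since p > α = 0.05, fail to reject H₀.

z = 0.420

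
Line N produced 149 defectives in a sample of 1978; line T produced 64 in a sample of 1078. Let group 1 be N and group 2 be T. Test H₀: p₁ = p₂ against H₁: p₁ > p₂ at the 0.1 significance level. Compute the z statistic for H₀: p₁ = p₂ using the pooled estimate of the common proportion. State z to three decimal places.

p̂₁ = 149/1978 = 0.07533, p̂₂ = 64/1078 = 0.05937.
Pooled p̂ = (149+64)/(1978+1078) = 213/3056 = 0.06970.
SE = √(p̂(1−p̂)(1/n₁+1/n₂)) = √(0.06970·0.93030·0.0014332) = √(9.29305e-05) = 0.00964.
z = (0.07533 − 0.05937)/0.00964 = 0.01596/0.00964 = 1.656.
p-value = P(Z > 1.656) ≈ 0.0489; since p < α = 0.1, reject H₀.

z = 1.656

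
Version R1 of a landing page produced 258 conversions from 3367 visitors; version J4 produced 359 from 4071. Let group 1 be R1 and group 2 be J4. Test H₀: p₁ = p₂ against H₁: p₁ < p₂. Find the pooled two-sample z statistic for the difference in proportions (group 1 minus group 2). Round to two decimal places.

z = -1.80

p̂₁ = 258/3367 ≈ 0.07663, p̂₂ = 359/4071 ≈ 0.08818.
Pooled p̂ = (258+359)/(3367+4071) = 617/7438 = 0.08295.
SE = √(0.0760713 × 0.00054264) = 0.00642.
z = (0.07663 − 0.08818)/0.00642 = -0.01155/0.00642 = -1.80.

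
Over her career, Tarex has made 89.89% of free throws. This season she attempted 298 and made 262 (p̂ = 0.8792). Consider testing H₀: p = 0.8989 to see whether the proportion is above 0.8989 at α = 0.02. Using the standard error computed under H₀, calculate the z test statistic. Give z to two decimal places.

z = -1.13

p̂ = 262/298 ≈ 0.8792.
Under H₀, SE = √(0.8989·0.1011/298) = √(0.000304962) = 0.0175.
z = (0.8792 − 0.8989)/0.0175 = -0.0197/0.0175 = -1.13.
p-value = P(Z > -1.128) ≈ 0.8704. With α = 0.02, fail to reject H₀.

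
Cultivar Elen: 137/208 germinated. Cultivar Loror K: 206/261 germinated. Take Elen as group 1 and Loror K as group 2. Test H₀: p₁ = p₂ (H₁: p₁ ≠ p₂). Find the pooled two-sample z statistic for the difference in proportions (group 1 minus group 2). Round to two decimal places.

p̂₁ = 137/208 = 0.6587, p̂₂ = 206/261 = 0.7893.
Pooled p̂ = (137+206)/(208+261) = 343/469 = 0.7313.
SE = √(0.19648 × 0.00863911) = 0.0412.
z = (0.6587 − 0.7893)/0.0412 = -0.1306/0.0412 = -3.17.

z = -3.17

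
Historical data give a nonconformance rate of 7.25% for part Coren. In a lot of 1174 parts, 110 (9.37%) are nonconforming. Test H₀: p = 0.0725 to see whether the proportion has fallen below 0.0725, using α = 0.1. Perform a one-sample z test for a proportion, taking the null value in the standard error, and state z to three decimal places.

p̂ = 110/1174 ≈ 0.09370.
SE = √(p₀(1−p₀)/n) = √(0.067244/1174) = 0.00757.
z = (0.09370 − 0.0725)/0.00757 = 0.02120/0.00757 = 2.801.
p-value = P(Z < 2.801) ≈ 0.9975. With α = 0.1, fail to reject H₀.

z = 2.801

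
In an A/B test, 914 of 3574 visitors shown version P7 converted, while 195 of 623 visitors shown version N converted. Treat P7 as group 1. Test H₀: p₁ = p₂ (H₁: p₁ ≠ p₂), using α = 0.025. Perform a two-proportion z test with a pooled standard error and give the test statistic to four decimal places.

z = -2.9914

p̂₁ = 914/3574 ≈ 0.2557359, p̂₂ = 195/623 ≈ 0.3130016.
Pooled p̂ = (914+195)/(3574+623) = 1109/4197 = 0.2642364.
SE = √(0.194416 × 0.00188493) = 0.0191432.
z = (0.2557359 − 0.3130016)/0.0191432 = -0.0572657/0.0191432 = -2.9914.
Two-sided p-value ≈ 2·Φ(−2.991) = 0.0028. With α = 0.025, reject H₀.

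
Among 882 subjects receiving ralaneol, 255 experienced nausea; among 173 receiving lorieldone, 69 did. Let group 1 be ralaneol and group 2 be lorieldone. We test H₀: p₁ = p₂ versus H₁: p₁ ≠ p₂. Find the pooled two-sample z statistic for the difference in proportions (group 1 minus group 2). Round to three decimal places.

p̂₁ = 255/882 = 0.289116, p̂₂ = 69/173 = 0.398844.
Pooled p̂ = (255+69)/(882+173) = 324/1055 = 0.307109.
SE = √(p̂(1−p̂)(1/n₁+1/n₂)) = √(0.307109·0.692891·0.00691413) = √(0.00147128) = 0.038357.
z = (0.289116 − 0.398844)/0.038357 = -0.109728/0.038357 = -2.861.
p-value = 2·P(Z > 2.861) ≈ 0.0042.

z = -2.861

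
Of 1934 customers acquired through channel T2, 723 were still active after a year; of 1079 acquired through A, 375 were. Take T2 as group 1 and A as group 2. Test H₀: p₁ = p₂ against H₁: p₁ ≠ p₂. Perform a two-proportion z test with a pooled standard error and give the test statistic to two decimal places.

z = 1.44

p̂₁ = 723/1934 = 0.3738, p̂₂ = 375/1079 = 0.3475.
Pooled p̂ = (723+375)/(1934+1079) = 1098/3013 = 0.3644.
SE = √(p̂(1−p̂)(1/n₁+1/n₂)) = √(0.3644·0.6356·0.00144385) = √(0.000334421) = 0.0183.
z = (0.3738 − 0.3475)/0.0183 = 0.0263/0.0183 = 1.44.
Two-sided p-value ≈ 2·Φ(−1.438) = 0.1505.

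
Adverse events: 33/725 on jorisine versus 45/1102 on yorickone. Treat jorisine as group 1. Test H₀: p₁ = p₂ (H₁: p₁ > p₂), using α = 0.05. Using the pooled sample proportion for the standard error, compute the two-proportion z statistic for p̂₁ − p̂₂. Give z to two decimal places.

p̂₁ = 33/725 = 0.0455, p̂₂ = 45/1102 = 0.0408.
Pooled p̂ = (33+45)/(725+1102) = 78/1827 = 0.0427.
SE = √(0.0408703 × 0.00228675) = 0.0097.
z = (0.0455 − 0.0408)/0.0097 = 0.0047/0.0097 = 0.48.
p-value = P(Z > 0.484) ≈ 0.3141. With α = 0.05, fail to reject H₀.

z = 0.48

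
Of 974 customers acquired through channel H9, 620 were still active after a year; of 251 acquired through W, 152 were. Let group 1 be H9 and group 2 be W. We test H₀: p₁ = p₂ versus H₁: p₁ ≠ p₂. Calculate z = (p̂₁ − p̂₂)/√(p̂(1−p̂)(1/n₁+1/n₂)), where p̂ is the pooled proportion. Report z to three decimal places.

p̂₁ = 620/974 ≈ 0.63655, p̂₂ = 152/251 ≈ 0.60558.
Pooled p̂ = (620+152)/(974+251) = 772/1225 = 0.63020.
SE = √(0.233047 × 0.00501076) = 0.03417.
z = (0.63655 − 0.60558)/0.03417 = 0.03097/0.03417 = 0.906.

z = 0.906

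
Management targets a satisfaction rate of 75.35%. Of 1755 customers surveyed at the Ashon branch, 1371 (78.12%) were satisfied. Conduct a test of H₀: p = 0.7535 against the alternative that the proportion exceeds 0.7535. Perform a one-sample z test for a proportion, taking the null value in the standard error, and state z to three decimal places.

p̂ = 1371/1755 = 0.78120.
Under H₀, SE = √(0.7535·0.2465/1755) = √(0.000105833) = 0.01029.
z = (0.78120 − 0.7535)/0.01029 = 0.02770/0.01029 = 2.692.

z = 2.692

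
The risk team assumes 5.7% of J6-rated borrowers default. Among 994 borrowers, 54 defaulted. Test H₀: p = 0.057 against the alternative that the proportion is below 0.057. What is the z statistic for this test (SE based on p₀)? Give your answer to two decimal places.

p̂ = 54/994 ≈ 0.0543.
Standard error under H₀: √(0.057×0.943/994) = 0.0074.
z = (0.0543 − 0.057)/0.0074 = -0.0027/0.0074 = -0.36.

z = -0.36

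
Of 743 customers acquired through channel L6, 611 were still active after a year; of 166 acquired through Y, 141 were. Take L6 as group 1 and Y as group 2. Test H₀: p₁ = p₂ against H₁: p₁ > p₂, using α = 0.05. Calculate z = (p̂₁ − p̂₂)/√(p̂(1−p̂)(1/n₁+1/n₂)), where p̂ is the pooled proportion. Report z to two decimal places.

z = -0.83

p̂₁ = 611/743 = 0.8223, p̂₂ = 141/166 = 0.8494.
Pooled p̂ = (611+141)/(743+166) = 752/909 = 0.8273.
SE = √(0.142886 × 0.00736999) = 0.0325.
z = (0.8223 − 0.8494)/0.0325 = -0.0271/0.0325 = -0.83.
p-value = P(Z > -0.834) ≈ 0.7978. With α = 0.05, fail to reject H₀.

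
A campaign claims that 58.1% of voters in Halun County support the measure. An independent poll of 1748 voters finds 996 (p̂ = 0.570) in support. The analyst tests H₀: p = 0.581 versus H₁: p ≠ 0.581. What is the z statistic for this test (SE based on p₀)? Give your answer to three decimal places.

p̂ = 996/1748 = 0.56979.
Under H₀, SE = √(0.581·0.419/1748) = √(0.000139267) = 0.01180.
z = (0.56979 − 0.581)/0.01180 = -0.01121/0.01180 = -0.950.

z = -0.950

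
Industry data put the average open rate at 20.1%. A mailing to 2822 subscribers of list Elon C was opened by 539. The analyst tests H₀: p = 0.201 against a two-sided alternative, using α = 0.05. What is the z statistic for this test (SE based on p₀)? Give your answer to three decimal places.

z = -1.326

p̂ = 539/2822 = 0.19100.
Standard error under H₀: √(0.201×0.799/2822) = 0.00754.
z = (0.19100 − 0.201)/0.00754 = -0.01000/0.00754 = -1.326.
Two-sided p-value ≈ 2·Φ(−1.326) = 0.1849, so at α = 0.05 we fail to reject H₀.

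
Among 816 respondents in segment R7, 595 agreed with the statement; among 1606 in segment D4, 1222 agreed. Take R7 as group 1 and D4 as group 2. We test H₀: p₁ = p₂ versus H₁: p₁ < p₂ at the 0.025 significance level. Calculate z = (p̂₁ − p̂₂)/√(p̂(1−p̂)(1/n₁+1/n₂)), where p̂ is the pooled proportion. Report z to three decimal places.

z = -1.705

p̂₁ = 595/816 ≈ 0.72917, p̂₂ = 1222/1606 ≈ 0.76090.
Pooled p̂ = (595+1222)/(816+1606) = 1817/2422 = 0.75021.
SE = √(p̂(1−p̂)(1/n₁+1/n₂)) = √(0.75021·0.24979·0.00184816) = √(0.000346338) = 0.01861.
z = (0.72917 − 0.76090)/0.01861 = -0.03173/0.01861 = -1.705.
p-value = P(Z < -1.705) ≈ 0.0441; since p > α = 0.025, fail to reject H₀.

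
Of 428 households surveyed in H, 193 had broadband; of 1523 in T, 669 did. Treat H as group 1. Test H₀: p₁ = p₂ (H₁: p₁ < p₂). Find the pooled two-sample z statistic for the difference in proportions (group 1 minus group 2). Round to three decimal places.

z = 0.430

p̂₁ = 193/428 ≈ 0.45093, p̂₂ = 669/1523 ≈ 0.43926.
Pooled p̂ = (193+669)/(428+1523) = 862/1951 = 0.44182.
SE = √(p̂(1−p̂)(1/n₁+1/n₂)) = √(0.44182·0.55818·0.00299305) = √(0.000738132) = 0.02717.
z = (0.45093 − 0.43926)/0.02717 = 0.01167/0.02717 = 0.430.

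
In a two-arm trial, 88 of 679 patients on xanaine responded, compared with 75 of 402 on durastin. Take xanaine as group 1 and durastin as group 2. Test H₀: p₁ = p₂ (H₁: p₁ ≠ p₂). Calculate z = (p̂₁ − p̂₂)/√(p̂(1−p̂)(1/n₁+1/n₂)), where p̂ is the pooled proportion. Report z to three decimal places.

p̂₁ = 88/679 = 0.12960, p̂₂ = 75/402 = 0.18657.
Pooled p̂ = (88+75)/(679+402) = 163/1081 = 0.15079.
SE = √(p̂(1−p̂)(1/n₁+1/n₂)) = √(0.15079·0.84921·0.00396032) = √(0.000507118) = 0.02252.
z = (0.12960 − 0.18657)/0.02252 = -0.05697/0.02252 = -2.530.
Two-sided p-value ≈ 2·Φ(−2.530) = 0.0114.

z = -2.530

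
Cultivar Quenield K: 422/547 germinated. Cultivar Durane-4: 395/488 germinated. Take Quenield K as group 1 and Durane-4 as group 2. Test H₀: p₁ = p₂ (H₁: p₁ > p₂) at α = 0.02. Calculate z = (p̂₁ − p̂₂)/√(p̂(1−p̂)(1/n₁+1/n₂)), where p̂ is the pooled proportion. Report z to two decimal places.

p̂₁ = 422/547 = 0.7715, p̂₂ = 395/488 = 0.8094.
Pooled p̂ = (422+395)/(547+488) = 817/1035 = 0.7894.
SE = √(0.166264 × 0.00387733) = 0.0254.
z = (0.7715 − 0.8094)/0.0254 = -0.0379/0.0254 = -1.49.
p-value = P(Z > -1.494) ≈ 0.9325; since p > α = 0.02, fail to reject H₀.

z = -1.49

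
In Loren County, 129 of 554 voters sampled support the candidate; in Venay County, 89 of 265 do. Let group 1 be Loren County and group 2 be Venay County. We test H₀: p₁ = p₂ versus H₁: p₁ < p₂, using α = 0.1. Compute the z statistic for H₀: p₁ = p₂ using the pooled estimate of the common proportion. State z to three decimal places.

z = -3.120

p̂₁ = 129/554 = 0.23285, p̂₂ = 89/265 = 0.33585.
Pooled p̂ = (129+89)/(554+265) = 218/819 = 0.26618.
SE = √(0.195327 × 0.00557864) = 0.03301.
z = (0.23285 − 0.33585)/0.03301 = -0.10300/0.03301 = -3.120.
p-value = P(Z < -3.120) ≈ 0.0009. With α = 0.1, reject H₀.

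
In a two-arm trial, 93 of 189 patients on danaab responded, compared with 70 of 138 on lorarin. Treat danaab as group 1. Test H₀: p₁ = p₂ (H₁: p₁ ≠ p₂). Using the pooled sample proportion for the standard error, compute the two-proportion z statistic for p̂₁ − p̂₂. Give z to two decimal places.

z = -0.27

p̂₁ = 93/189 ≈ 0.4921, p̂₂ = 70/138 ≈ 0.5072.
Pooled p̂ = (93+70)/(189+138) = 163/327 = 0.4985.
SE = √(p̂(1−p̂)(1/n₁+1/n₂)) = √(0.4985·0.5015·0.0125374) = √(0.00313432) = 0.0560.
z = (0.4921 − 0.5072)/0.0560 = -0.0151/0.0560 = -0.27.
Two-sided p-value ≈ 2·Φ(−0.271) = 0.7862.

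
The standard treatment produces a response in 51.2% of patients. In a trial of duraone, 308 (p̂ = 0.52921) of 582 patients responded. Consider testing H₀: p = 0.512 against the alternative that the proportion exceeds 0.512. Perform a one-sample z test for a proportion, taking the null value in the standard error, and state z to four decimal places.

z = 0.8306

p̂ = 308/582 ≈ 0.529210.
Standard error under H₀: √(0.512×0.488/582) = 0.020720.
z = (0.529210 − 0.512)/0.020720 = 0.017210/0.020720 = 0.8306.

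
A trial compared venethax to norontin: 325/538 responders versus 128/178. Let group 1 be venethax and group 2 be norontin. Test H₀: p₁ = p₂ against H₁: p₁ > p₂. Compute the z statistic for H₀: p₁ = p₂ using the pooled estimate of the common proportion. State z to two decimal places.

z = -2.76

p̂₁ = 325/538 = 0.6041, p̂₂ = 128/178 = 0.7191.
Pooled p̂ = (325+128)/(538+178) = 453/716 = 0.6327.
SE = √(p̂(1−p̂)(1/n₁+1/n₂)) = √(0.6327·0.3673·0.00747671) = √(0.00173756) = 0.0417.
z = (0.6041 − 0.7191)/0.0417 = -0.1150/0.0417 = -2.76.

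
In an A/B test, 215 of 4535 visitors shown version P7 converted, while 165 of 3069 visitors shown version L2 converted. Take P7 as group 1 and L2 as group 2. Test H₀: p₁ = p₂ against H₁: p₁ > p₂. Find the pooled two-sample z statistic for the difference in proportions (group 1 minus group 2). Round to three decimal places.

z = -1.248

p̂₁ = 215/4535 ≈ 0.04741, p̂₂ = 165/3069 ≈ 0.05376.
Pooled p̂ = (215+165)/(4535+3069) = 380/7604 = 0.04997.
SE = √(p̂(1−p̂)(1/n₁+1/n₂)) = √(0.04997·0.95003·0.000546346) = √(2.59385e-05) = 0.00509.
z = (0.04741 − 0.05376)/0.00509 = -0.00635/0.00509 = -1.248.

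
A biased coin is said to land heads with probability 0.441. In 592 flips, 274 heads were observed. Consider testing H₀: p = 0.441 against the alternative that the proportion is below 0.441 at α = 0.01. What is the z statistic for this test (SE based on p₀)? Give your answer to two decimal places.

p̂ = 274/592 = 0.4628.
SE = √(p₀(1−p₀)/n) = √(0.24652/592) = 0.0204.
z = (0.4628 − 0.441)/0.0204 = 0.0218/0.0204 = 1.07.
p-value = P(Z < 1.070) ≈ 0.8577. With α = 0.01, fail to reject H₀.

z = 1.07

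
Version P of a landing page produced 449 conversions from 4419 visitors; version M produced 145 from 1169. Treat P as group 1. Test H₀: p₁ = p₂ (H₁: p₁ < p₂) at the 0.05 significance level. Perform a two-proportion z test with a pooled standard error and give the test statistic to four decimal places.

p̂₁ = 449/4419 = 0.1016067, p̂₂ = 145/1169 = 0.1240376.
Pooled p̂ = (449+145)/(4419+1169) = 594/5588 = 0.1062992.
SE = √(0.0949997 × 0.00108173) = 0.0101372.
z = (0.1016067 − 0.1240376)/0.0101372 = -0.0224309/0.0101372 = -2.2127.
p-value = P(Z < -2.213) ≈ 0.0135, so at α = 0.05 we reject H₀.

z = -2.2127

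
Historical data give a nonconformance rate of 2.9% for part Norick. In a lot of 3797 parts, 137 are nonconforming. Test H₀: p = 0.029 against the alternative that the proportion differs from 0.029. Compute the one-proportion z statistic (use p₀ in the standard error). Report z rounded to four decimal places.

z = 2.6002

p̂ = 137/3797 ≈ 0.0360811.
SE = √(p₀(1−p₀)/n) = √(0.028159/3797) = 0.0027233.
z = (0.0360811 − 0.029)/0.0027233 = 0.0070811/0.0027233 = 2.6002.
Two-sided p-value ≈ 2·Φ(−2.600) = 0.0093.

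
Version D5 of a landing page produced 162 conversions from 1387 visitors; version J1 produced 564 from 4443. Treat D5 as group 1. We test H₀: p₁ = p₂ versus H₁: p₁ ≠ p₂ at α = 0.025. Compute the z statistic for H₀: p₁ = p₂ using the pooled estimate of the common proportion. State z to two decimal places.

p̂₁ = 162/1387 ≈ 0.11680, p̂₂ = 564/4443 ≈ 0.12694.
Pooled p̂ = (162+564)/(1387+4443) = 726/5830 = 0.12453.
SE = √(0.109021 × 0.000946054) = 0.01016.
z = (0.11680 − 0.12694)/0.01016 = -0.01014/0.01016 = -1.00.
p-value = 2·P(Z > 0.999) ≈ 0.3179; since p > α = 0.025, fail to reject H₀.

z = -1.00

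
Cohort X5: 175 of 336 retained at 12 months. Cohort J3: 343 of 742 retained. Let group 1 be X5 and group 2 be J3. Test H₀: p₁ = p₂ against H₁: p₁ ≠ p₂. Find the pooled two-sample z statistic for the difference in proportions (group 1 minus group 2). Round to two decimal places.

z = 1.78

p̂₁ = 175/336 ≈ 0.5208, p̂₂ = 343/742 ≈ 0.4623.
Pooled p̂ = (175+343)/(336+742) = 518/1078 = 0.4805.
SE = √(p̂(1−p̂)(1/n₁+1/n₂)) = √(0.4805·0.5195·0.0043239) = √(0.00107933) = 0.0329.
z = (0.5208 − 0.4623)/0.0329 = 0.0585/0.0329 = 1.78.
Two-sided p-value ≈ 2·Φ(−1.783) = 0.0746.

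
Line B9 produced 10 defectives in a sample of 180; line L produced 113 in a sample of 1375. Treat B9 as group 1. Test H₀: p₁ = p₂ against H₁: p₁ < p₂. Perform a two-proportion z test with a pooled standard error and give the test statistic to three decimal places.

z = -1.245

p̂₁ = 10/180 ≈ 0.05556, p̂₂ = 113/1375 ≈ 0.08218.
Pooled p̂ = (10+113)/(180+1375) = 123/1555 = 0.07910.
SE = √(0.0728429 × 0.00628283) = 0.02139.
z = (0.05556 − 0.08218)/0.02139 = -0.02662/0.02139 = -1.245.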